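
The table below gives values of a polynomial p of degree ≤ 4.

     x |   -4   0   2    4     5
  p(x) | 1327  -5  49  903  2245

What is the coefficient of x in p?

Write p(x) = ax^4 + bx^3 + cx^2 + dx + e. Substituting each data point gives a linear system:
  256a - 64b + 16c - 4d + e = 1327
  e = -5
  16a + 8b + 4c + 2d + e = 49
  256a + 64b + 16c + 4d + e = 903
  625a + 125b + 25c + 5d + e = 2245
Solving the system yields a = 4, b = -3, c = 6, d = -5, e = -5.
So p(x) = 4x⁴ - 3x³ + 6x² - 5x - 5.
The coefficient of x is -5.

-5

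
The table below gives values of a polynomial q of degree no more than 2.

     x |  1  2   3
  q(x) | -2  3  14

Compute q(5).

54

Forward differences of the values at x = 1, 2, 3:
  q  : -2  3  14
  Δ  : 5  11
  Δ^2: 6
The second differences are constant, confirming degree 2.
Interpolating (Newton forward form) and evaluating at x = 5 gives q(5) = 54.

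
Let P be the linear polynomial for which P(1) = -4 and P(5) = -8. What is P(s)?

P(s) = -s - 3

Write P(s) = as + b. Substituting each data point gives a linear system:
  a + b = -4
  5a + b = -8
Solving the system yields a = -1, b = -3.
So P(s) = -s - 3.
Check: P(1) = -4. ✓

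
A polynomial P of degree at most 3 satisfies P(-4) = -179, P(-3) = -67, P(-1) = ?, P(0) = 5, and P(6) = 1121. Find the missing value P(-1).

1

The 4 known points determine the degree-3 polynomial uniquely.
Write P(n) = an^3 + bn^2 + cn + d. Substituting each data point gives a linear system:
  -64a + 16b - 4c + d = -179
  -27a + 9b - 3c + d = -67
  d = 5
  216a + 36b + 6c + d = 1121
Solving the system yields a = 4, b = 6, c = 6, d = 5.
So P(n) = 4n³ + 6n² + 6n + 5.
Then P(-1) = 1.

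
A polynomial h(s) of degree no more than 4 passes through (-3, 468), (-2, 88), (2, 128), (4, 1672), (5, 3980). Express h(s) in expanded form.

h(s) = 6s^4 + s^3 + 3s^2 + 6s

Write h(s) = as^4 + bs^3 + cs^2 + ds + e. Substituting each data point gives a linear system:
  81a - 27b + 9c - 3d + e = 468
  16a - 8b + 4c - 2d + e = 88
  16a + 8b + 4c + 2d + e = 128
  256a + 64b + 16c + 4d + e = 1672
  625a + 125b + 25c + 5d + e = 3980
Solving the system yields a = 6, b = 1, c = 3, d = 6, e = 0.
So h(s) = 6s^4 + s^3 + 3s^2 + 6s.
Check: h(4) = 1672. ✓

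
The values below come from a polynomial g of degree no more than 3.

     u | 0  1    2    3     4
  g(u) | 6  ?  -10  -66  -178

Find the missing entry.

On equispaced nodes a degree-3 polynomial has vanishing fourth forward difference, so
  g(0) - 4·g(1) + 6·g(2) - 4·g(3) + g(4) = 0.
Substituting the known values and solving for g(1):
  -4·g(1) = -32
  g(1) = 8.

8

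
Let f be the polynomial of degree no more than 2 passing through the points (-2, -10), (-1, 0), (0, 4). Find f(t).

f(t) = -3t^2 + t + 4

Using the Lagrange interpolation formula with nodes -2, -1, 0:
  L_0(t) = (t + 1)t / 2
  L_1(t) = (t + 2)t / -1
  L_2(t) = (t + 2)(t + 1) / 2
Then f(t) = -10·L_0(t) + 0·L_1(t) + 4·L_2(t).
Expanding and collecting terms gives f(t) = -3t^2 + t + 4.
Check: f(-1) = 0. ✓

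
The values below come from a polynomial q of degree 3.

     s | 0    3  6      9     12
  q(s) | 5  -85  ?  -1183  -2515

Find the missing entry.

-427

The 4 known points determine the degree-3 polynomial uniquely.
Write q(s) = as^3 + bs^2 + cs + d. Substituting each data point gives a linear system:
  d = 5
  27a + 9b + 3c + d = -85
  729a + 81b + 9c + d = -1183
  1728a + 144b + 12c + d = -2515
Solving the system yields a = -1, b = -5, c = -6, d = 5.
So q(s) = -s^3 - 5s^2 - 6s + 5.
Then q(6) = -427.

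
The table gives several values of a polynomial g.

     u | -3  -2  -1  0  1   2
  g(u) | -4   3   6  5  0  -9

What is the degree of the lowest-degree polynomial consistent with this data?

2

Forward differences of the values at u = -3, -2, -1, 0, 1, 2:
  g  : -4  3  6  5  0  -9
  Δ  : 7  3  -1  -5  -9
  Δ^2: -4  -4  -4  -4
  Δ^3: 0  0  0
  Δ^4: 0  0
  Δ^5: 0
The second differences are constant (-4) and nonzero, while all higher differences vanish, so the minimal degree is 2.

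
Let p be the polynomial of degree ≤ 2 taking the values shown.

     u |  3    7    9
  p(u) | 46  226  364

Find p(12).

631

Write p(u) = au^2 + bu + c. Substituting each data point gives a linear system:
  9a + 3b + c = 46
  49a + 7b + c = 226
  81a + 9b + c = 364
Solving the system yields a = 4, b = 5, c = -5.
So p(u) = 4u^2 + 5u - 5.
Then p(12) = 631.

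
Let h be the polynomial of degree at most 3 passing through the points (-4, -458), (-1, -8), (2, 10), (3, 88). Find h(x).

Write h(x) = ax^3 + bx^2 + cx + d. Substituting each data point gives a linear system:
  -64a + 16b - 4c + d = -458
  -a + b - c + d = -8
  8a + 4b + 2c + d = 10
  27a + 9b + 3c + d = 88
Solving the system yields a = 6, b = -6, c = -6, d = -2.
So h(x) = 6x³ - 6x² - 6x - 2.
Check: h(-4) = -458. ✓

h(x) = 6x^3 - 6x^2 - 6x - 2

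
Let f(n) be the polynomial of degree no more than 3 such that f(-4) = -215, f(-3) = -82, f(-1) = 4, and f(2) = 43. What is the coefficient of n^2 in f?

Write f(n) = an^3 + bn^2 + cn + d. Substituting each data point gives a linear system:
  -64a + 16b - 4c + d = -215
  -27a + 9b - 3c + d = -82
  -a + b - c + d = 4
  8a + 4b + 2c + d = 43
Solving the system yields a = 4, b = 2, c = -1, d = 5.
So f(n) = 4n^3 + 2n^2 - n + 5.
The coefficient of n^2 is 2.

2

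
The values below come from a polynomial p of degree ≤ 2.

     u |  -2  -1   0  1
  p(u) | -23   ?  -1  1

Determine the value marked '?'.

-9

On equispaced nodes a degree-2 polynomial has vanishing third forward difference, so
  - p(-2) + 3·p(-1) - 3·p(0) + p(1) = 0.
Substituting the known values and solving for p(-1):
  3·p(-1) = -27
  p(-1) = -9.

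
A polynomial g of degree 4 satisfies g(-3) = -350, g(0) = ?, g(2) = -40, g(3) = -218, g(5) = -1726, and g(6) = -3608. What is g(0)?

The 5 known points determine the degree-4 polynomial uniquely.
Write g(n) = an^4 + bn^3 + cn^2 + dn + e. Substituting each data point gives a linear system:
  81a - 27b + 9c - 3d + e = -350
  16a + 8b + 4c + 2d + e = -40
  81a + 27b + 9c + 3d + e = -218
  625a + 125b + 25c + 5d + e = -1726
  1296a + 216b + 36c + 6d + e = -3608
Solving the system yields a = -3, b = 2, c = -5, d = 4, e = 4.
So g(n) = -3n^4 + 2n^3 - 5n^2 + 4n + 4.
Then g(0) = 4.

4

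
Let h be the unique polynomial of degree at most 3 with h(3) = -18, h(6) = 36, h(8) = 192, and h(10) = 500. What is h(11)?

726

Write h(s) = as^3 + bs^2 + cs + d. Substituting each data point gives a linear system:
  27a + 9b + 3c + d = -18
  216a + 36b + 6c + d = 36
  512a + 64b + 8c + d = 192
  1000a + 100b + 10c + d = 500
Solving the system yields a = 1, b = -5, c = 0, d = 0.
So h(s) = s^3 - 5s^2.
Then h(11) = 726.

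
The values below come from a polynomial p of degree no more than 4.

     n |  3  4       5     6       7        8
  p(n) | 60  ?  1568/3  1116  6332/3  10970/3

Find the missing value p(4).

The 5 known points determine the degree-4 polynomial uniquely.
Write p(n) = an^4 + bn^3 + cn^2 + dn + e. Substituting each data point gives a linear system:
  81a + 27b + 9c + 3d + e = 60
  625a + 125b + 25c + 5d + e = 1568/3
  1296a + 216b + 36c + 6d + e = 1116
  2401a + 343b + 49c + 7d + e = 6332/3
  4096a + 512b + 64c + 8d + e = 10970/3
Solving the system yields a = 1, b = -1, c = 5/3, d = -5, e = 6.
So p(n) = n^4 - n^3 + (5/3)n^2 - 5n + 6.
Then p(4) = 614/3.

614/3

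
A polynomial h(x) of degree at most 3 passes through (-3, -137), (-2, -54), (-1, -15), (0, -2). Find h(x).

h(x) = 3x^3 - 4x^2 + 6x - 2

Write h(x) = ax^3 + bx^2 + cx + d. Substituting each data point gives a linear system:
  -27a + 9b - 3c + d = -137
  -8a + 4b - 2c + d = -54
  -a + b - c + d = -15
  d = -2
Solving the system yields a = 3, b = -4, c = 6, d = -2.
So h(x) = 3x³ - 4x² + 6x - 2.
Check: h(-1) = -15. ✓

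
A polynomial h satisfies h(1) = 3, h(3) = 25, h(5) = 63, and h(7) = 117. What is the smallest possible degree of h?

Forward differences of the values at x = 1, 3, 5, 7:
  h  : 3  25  63  117
  Δ  : 22  38  54
  Δ^2: 16  16
  Δ^3: 0
The second differences are constant (16) and nonzero, while all higher differences vanish, so the minimal degree is 2.

2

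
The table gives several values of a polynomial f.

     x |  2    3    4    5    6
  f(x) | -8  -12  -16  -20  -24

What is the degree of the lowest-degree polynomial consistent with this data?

Forward differences of the values at x = 2, 3, 4, 5, 6:
  f  : -8  -12  -16  -20  -24
  Δ  : -4  -4  -4  -4
  Δ^2: 0  0  0
  Δ^3: 0  0
  Δ^4: 0
The first differences are constant (-4) and nonzero, while all higher differences vanish, so the minimal degree is 1.

1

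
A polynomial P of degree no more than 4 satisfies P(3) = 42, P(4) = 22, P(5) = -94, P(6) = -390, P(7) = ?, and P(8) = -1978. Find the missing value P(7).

-974

The 5 known points determine the degree-4 polynomial uniquely.
Write P(x) = ax^4 + bx^3 + cx^2 + dx + e. Substituting each data point gives a linear system:
  81a + 27b + 9c + 3d + e = 42
  256a + 64b + 16c + 4d + e = 22
  625a + 125b + 25c + 5d + e = -94
  1296a + 216b + 36c + 6d + e = -390
  4096a + 512b + 64c + 8d + e = -1978
Solving the system yields a = -1, b = 4, c = 1, d = 0, e = 6.
So P(x) = -x^4 + 4x^3 + x^2 + 6.
Then P(7) = -974.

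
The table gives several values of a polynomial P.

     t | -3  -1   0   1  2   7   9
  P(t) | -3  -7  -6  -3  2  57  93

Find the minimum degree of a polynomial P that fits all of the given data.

2

Divided differences on the nodes -3, -1, 0, 1, 2, 7, 9:
  order 0: -3  -7  -6  -3  2  57  93
  order 1: -2  1  3  5  11  18
  order 2: 1  1  1  1  1
  order 3: 0  0  0  0
  order 4: 0  0  0
  order 5: 0  0
  order 6: 0
The order-2 divided differences are all 1 (nonzero) and every higher order vanishes, so the data lies on a polynomial of degree exactly 2.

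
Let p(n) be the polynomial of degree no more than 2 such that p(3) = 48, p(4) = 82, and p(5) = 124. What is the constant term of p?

Write p(n) = an^2 + bn + c. Substituting each data point gives a linear system:
  9a + 3b + c = 48
  16a + 4b + c = 82
  25a + 5b + c = 124
Solving the system yields a = 4, b = 6, c = -6.
So p(n) = 4n² + 6n - 6.
The constant term is -6.

-6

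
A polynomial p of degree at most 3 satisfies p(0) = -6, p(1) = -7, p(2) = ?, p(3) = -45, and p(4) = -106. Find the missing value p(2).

-16

On equispaced nodes a degree-3 polynomial has vanishing fourth forward difference, so
  p(0) - 4·p(1) + 6·p(2) - 4·p(3) + p(4) = 0.
Substituting the known values and solving for p(2):
  6·p(2) = -96
  p(2) = -16.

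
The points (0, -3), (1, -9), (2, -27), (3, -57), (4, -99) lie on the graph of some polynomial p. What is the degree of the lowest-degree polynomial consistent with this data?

Forward differences of the values at u = 0, 1, 2, 3, 4:
  p  : -3  -9  -27  -57  -99
  Δ  : -6  -18  -30  -42
  Δ^2: -12  -12  -12
  Δ^3: 0  0
  Δ^4: 0
The second differences are constant (-12) and nonzero, while all higher differences vanish, so the minimal degree is 2.

2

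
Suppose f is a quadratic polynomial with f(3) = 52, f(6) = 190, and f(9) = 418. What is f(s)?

f(s) = 5s^2 + s + 4

Write f(s) = as^2 + bs + c. Substituting each data point gives a linear system:
  9a + 3b + c = 52
  36a + 6b + c = 190
  81a + 9b + c = 418
Solving the system yields a = 5, b = 1, c = 4.
So f(s) = 5s^2 + s + 4.
Check: f(9) = 418. ✓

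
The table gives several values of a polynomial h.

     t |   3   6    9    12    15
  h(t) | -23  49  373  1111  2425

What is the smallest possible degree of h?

3

Forward differences of the values at t = 3, 6, 9, 12, 15:
  h  : -23  49  373  1111  2425
  Δ  : 72  324  738  1314
  Δ^2: 252  414  576
  Δ^3: 162  162
  Δ^4: 0
The third differences are constant (162) and nonzero, while all higher differences vanish, so the minimal degree is 3.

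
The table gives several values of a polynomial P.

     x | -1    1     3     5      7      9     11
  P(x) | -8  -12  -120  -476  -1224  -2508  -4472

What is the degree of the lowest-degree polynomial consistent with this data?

3

Forward differences of the values at x = -1, 1, 3, 5, 7, 9, 11:
  P  : -8  -12  -120  -476  -1224  -2508  -4472
  Δ  : -4  -108  -356  -748  -1284  -1964
  Δ^2: -104  -248  -392  -536  -680
  Δ^3: -144  -144  -144  -144
  Δ^4: 0  0  0
  Δ^5: 0  0
  Δ^6: 0
The third differences are constant (-144) and nonzero, while all higher differences vanish, so the minimal degree is 3.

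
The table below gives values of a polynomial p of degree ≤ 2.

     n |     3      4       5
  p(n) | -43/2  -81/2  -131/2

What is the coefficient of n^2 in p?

Write p(n) = an^2 + bn + c. Substituting each data point gives a linear system:
  9a + 3b + c = -43/2
  16a + 4b + c = -81/2
  25a + 5b + c = -131/2
Solving the system yields a = -3, b = 2, c = -1/2.
So p(n) = -3n² + 2n - 1/2.
The leading coefficient is -3.

-3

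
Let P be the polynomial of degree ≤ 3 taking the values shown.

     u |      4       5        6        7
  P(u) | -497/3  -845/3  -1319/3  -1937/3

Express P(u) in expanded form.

Using the Lagrange interpolation formula with nodes 4, 5, 6, 7:
  L_0(u) = (u - 5)(u - 6)(u - 7) / -6
  L_1(u) = (u - 4)(u - 6)(u - 7) / 2
  L_2(u) = (u - 4)(u - 5)(u - 7) / -2
  L_3(u) = (u - 4)(u - 5)(u - 6) / 6
Then P(u) = -497/3·L_0(u) - 845/3·L_1(u) - 1319/3·L_2(u) - 1937/3·L_3(u).
Expanding and collecting terms gives P(u) = -u^3 - 6u^2 - u - 5/3.
Check: P(5) = -845/3. ✓

P(u) = -u^3 - 6u^2 - u - 5/3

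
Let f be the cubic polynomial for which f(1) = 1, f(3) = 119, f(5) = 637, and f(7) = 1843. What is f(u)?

Write f(u) = au^3 + bu^2 + cu + d. Substituting each data point gives a linear system:
  a + b + c + d = 1
  27a + 9b + 3c + d = 119
  125a + 25b + 5c + d = 637
  343a + 49b + 7c + d = 1843
Solving the system yields a = 6, b = -4, c = -3, d = 2.
So f(u) = 6u^3 - 4u^2 - 3u + 2.
Check: f(1) = 1. ✓

f(u) = 6u^3 - 4u^2 - 3u + 2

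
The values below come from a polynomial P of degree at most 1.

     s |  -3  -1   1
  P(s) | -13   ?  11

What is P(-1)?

The 2 known points determine the degree-1 polynomial uniquely.
Write P(s) = as + b. Substituting each data point gives a linear system:
  -3a + b = -13
  a + b = 11
Solving the system yields a = 6, b = 5.
So P(s) = 6s + 5.
Then P(-1) = -1.

-1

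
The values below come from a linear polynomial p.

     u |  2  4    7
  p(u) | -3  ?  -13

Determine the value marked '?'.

-7

The 2 known points determine the degree-1 polynomial uniquely.
Write p(u) = au + b. Substituting each data point gives a linear system:
  2a + b = -3
  7a + b = -13
Solving the system yields a = -2, b = 1.
So p(u) = -2u + 1.
Then p(4) = -7.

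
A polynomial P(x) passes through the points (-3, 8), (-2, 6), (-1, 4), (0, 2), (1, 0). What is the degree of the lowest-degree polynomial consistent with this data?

Forward differences of the values at x = -3, -2, -1, 0, 1:
  P  : 8  6  4  2  0
  Δ  : -2  -2  -2  -2
  Δ^2: 0  0  0
  Δ^3: 0  0
  Δ^4: 0
The first differences are constant (-2) and nonzero, while all higher differences vanish, so the minimal degree is 1.

1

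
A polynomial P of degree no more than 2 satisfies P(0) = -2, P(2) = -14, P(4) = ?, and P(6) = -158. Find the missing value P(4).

The 3 known points determine the degree-2 polynomial uniquely.
Write P(t) = at^2 + bt + c. Substituting each data point gives a linear system:
  c = -2
  4a + 2b + c = -14
  36a + 6b + c = -158
Solving the system yields a = -5, b = 4, c = -2.
So P(t) = -5t^2 + 4t - 2.
Then P(4) = -66.

-66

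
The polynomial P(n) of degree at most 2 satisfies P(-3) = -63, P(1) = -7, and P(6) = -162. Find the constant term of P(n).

-6

Write P(n) = an^2 + bn + c. Substituting each data point gives a linear system:
  9a - 3b + c = -63
  a + b + c = -7
  36a + 6b + c = -162
Solving the system yields a = -5, b = 4, c = -6.
So P(n) = -5n^2 + 4n - 6.
The constant term is -6.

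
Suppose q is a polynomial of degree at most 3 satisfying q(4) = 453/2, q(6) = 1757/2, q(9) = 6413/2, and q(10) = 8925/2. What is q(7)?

Write q(n) = an^3 + bn^2 + cn + d. Substituting each data point gives a linear system:
  64a + 16b + 4c + d = 453/2
  216a + 36b + 6c + d = 1757/2
  729a + 81b + 9c + d = 6413/2
  1000a + 100b + 10c + d = 8925/2
Solving the system yields a = 5, b = -5, c = -4, d = 5/2.
So q(n) = 5n^3 - 5n^2 - 4n + 5/2.
Then q(7) = 2889/2.

2889/2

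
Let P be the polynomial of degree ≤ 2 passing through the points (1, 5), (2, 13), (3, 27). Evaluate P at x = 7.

143

Using the Lagrange interpolation formula with nodes 1, 2, 3:
  L_0(x) = (x - 2)(x - 3) / 2
  L_1(x) = (x - 1)(x - 3) / -1
  L_2(x) = (x - 1)(x - 2) / 2
Then P(x) = 5·L_0(x) + 13·L_1(x) + 27·L_2(x).
Expanding and collecting terms gives P(x) = 3x^2 - x + 3.
Evaluating at x = 7: P(7) = 143.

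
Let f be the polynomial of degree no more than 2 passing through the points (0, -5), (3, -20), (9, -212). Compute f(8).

Using the Lagrange interpolation formula with nodes 0, 3, 9:
  L_0(x) = (x - 3)(x - 9) / 27
  L_1(x) = x(x - 9) / -18
  L_2(x) = x(x - 3) / 54
Then f(x) = -5·L_0(x) - 20·L_1(x) - 212·L_2(x).
Expanding and collecting terms gives f(x) = -3x^2 + 4x - 5.
Evaluating at x = 8: f(8) = -165.

-165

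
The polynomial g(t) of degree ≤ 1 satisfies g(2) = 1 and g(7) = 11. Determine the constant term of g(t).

-3

Write g(t) = at + b. Substituting each data point gives a linear system:
  2a + b = 1
  7a + b = 11
Solving the system yields a = 2, b = -3.
So g(t) = 2t - 3.
The constant term is -3.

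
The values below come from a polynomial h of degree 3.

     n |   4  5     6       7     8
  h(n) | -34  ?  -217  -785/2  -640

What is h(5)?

The 4 known points determine the degree-3 polynomial uniquely.
Write h(n) = an^3 + bn^2 + cn + d. Substituting each data point gives a linear system:
  64a + 16b + 4c + d = -34
  216a + 36b + 6c + d = -217
  343a + 49b + 7c + d = -785/2
  512a + 64b + 8c + d = -640
Solving the system yields a = -2, b = 6, c = 1/2, d = -4.
So h(n) = -2n³ + 6n² + (1/2)n - 4.
Then h(5) = -203/2.

-203/2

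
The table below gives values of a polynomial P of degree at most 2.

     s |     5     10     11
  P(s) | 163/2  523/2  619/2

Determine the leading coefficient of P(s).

Write P(s) = as^2 + bs + c. Substituting each data point gives a linear system:
  25a + 5b + c = 163/2
  100a + 10b + c = 523/2
  121a + 11b + c = 619/2
Solving the system yields a = 2, b = 6, c = 3/2.
So P(s) = 2s^2 + 6s + 3/2.
The leading coefficient is 2.

2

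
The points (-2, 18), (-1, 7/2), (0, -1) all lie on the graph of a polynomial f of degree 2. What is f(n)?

f(n) = 5n^2 + (1/2)n - 1

Write f(n) = an^2 + bn + c. Substituting each data point gives a linear system:
  4a - 2b + c = 18
  a - b + c = 7/2
  c = -1
Solving the system yields a = 5, b = 1/2, c = -1.
So f(n) = 5n² + (1/2)n - 1.
Check: f(0) = -1. ✓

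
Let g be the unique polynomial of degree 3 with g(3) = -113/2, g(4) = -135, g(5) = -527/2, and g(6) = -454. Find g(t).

g(t) = -2t^3 - t^2 + (5/2)t - 1

Using the Lagrange interpolation formula with nodes 3, 4, 5, 6:
  L_0(t) = (t - 4)(t - 5)(t - 6) / -6
  L_1(t) = (t - 3)(t - 5)(t - 6) / 2
  L_2(t) = (t - 3)(t - 4)(t - 6) / -2
  L_3(t) = (t - 3)(t - 4)(t - 5) / 6
Then g(t) = -113/2·L_0(t) - 135·L_1(t) - 527/2·L_2(t) - 454·L_3(t).
Expanding and collecting terms gives g(t) = -2t³ - t² + (5/2)t - 1.
Check: g(5) = -527/2. ✓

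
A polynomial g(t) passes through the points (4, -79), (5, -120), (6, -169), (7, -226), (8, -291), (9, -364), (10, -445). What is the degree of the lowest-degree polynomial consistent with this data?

2

Forward differences of the values at t = 4, 5, 6, 7, 8, 9, 10:
  g  : -79  -120  -169  -226  -291  -364  -445
  Δ  : -41  -49  -57  -65  -73  -81
  Δ^2: -8  -8  -8  -8  -8
  Δ^3: 0  0  0  0
  Δ^4: 0  0  0
  Δ^5: 0  0
  Δ^6: 0
The second differences are constant (-8) and nonzero, while all higher differences vanish, so the minimal degree is 2.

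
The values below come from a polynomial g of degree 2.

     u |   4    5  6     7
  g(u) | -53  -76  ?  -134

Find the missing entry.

-103

The 3 known points determine the degree-2 polynomial uniquely.
Write g(u) = au^2 + bu + c. Substituting each data point gives a linear system:
  16a + 4b + c = -53
  25a + 5b + c = -76
  49a + 7b + c = -134
Solving the system yields a = -2, b = -5, c = -1.
So g(u) = -2u² - 5u - 1.
Then g(6) = -103.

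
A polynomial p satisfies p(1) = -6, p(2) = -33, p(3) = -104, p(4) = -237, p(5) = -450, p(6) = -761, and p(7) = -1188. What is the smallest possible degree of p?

3

Forward differences of the values at t = 1, 2, 3, 4, 5, 6, 7:
  p  : -6  -33  -104  -237  -450  -761  -1188
  Δ  : -27  -71  -133  -213  -311  -427
  Δ^2: -44  -62  -80  -98  -116
  Δ^3: -18  -18  -18  -18
  Δ^4: 0  0  0
  Δ^5: 0  0
  Δ^6: 0
The third differences are constant (-18) and nonzero, while all higher differences vanish, so the minimal degree is 3.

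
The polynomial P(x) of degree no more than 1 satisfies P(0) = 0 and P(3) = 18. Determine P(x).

Write P(x) = ax + b. Substituting each data point gives a linear system:
  b = 0
  3a + b = 18
Solving the system yields a = 6, b = 0.
So P(x) = 6x.
Check: P(3) = 18. ✓

P(x) = 6x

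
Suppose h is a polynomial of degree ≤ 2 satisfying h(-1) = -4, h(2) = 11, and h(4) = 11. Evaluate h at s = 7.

Using the Lagrange interpolation formula with nodes -1, 2, 4:
  L_0(s) = (s - 2)(s - 4) / 15
  L_1(s) = (s + 1)(s - 4) / -6
  L_2(s) = (s + 1)(s - 2) / 10
Then h(s) = -4·L_0(s) + 11·L_1(s) + 11·L_2(s).
Expanding and collecting terms gives h(s) = -s^2 + 6s + 3.
Evaluating at s = 7: h(7) = -4.

-4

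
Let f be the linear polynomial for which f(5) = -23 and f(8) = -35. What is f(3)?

-15

Using the Lagrange interpolation formula with nodes 5, 8:
  L_0(n) = (n - 8) / -3
  L_1(n) = (n - 5) / 3
Then f(n) = -23·L_0(n) - 35·L_1(n).
Expanding and collecting terms gives f(n) = -4n - 3.
Evaluating at n = 3: f(3) = -15.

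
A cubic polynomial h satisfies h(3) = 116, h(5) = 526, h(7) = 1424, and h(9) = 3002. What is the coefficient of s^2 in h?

1

Write h(s) = as^3 + bs^2 + cs + d. Substituting each data point gives a linear system:
  27a + 9b + 3c + d = 116
  125a + 25b + 5c + d = 526
  343a + 49b + 7c + d = 1424
  729a + 81b + 9c + d = 3002
Solving the system yields a = 4, b = 1, c = 1, d = -4.
So h(s) = 4s^3 + s^2 + s - 4.
The coefficient of s^2 is 1.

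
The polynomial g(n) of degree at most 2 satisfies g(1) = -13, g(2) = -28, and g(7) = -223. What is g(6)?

-168

Using the Lagrange interpolation formula with nodes 1, 2, 7:
  L_0(n) = (n - 2)(n - 7) / 6
  L_1(n) = (n - 1)(n - 7) / -5
  L_2(n) = (n - 1)(n - 2) / 30
Then g(n) = -13·L_0(n) - 28·L_1(n) - 223·L_2(n).
Expanding and collecting terms gives g(n) = -4n^2 - 3n - 6.
Evaluating at n = 6: g(6) = -168.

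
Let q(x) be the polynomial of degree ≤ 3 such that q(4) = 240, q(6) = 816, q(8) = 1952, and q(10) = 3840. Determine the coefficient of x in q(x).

Write q(x) = ax^3 + bx^2 + cx + d. Substituting each data point gives a linear system:
  64a + 16b + 4c + d = 240
  216a + 36b + 6c + d = 816
  512a + 64b + 8c + d = 1952
  1000a + 100b + 10c + d = 3840
Solving the system yields a = 4, b = -2, c = 4, d = 0.
So q(x) = 4x^3 - 2x^2 + 4x.
The coefficient of x is 4.

4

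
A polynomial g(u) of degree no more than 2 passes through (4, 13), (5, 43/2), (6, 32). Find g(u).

g(u) = u^2 - (1/2)u - 1

Write g(u) = au^2 + bu + c. Substituting each data point gives a linear system:
  16a + 4b + c = 13
  25a + 5b + c = 43/2
  36a + 6b + c = 32
Solving the system yields a = 1, b = -1/2, c = -1.
So g(u) = u^2 - (1/2)u - 1.
Check: g(6) = 32. ✓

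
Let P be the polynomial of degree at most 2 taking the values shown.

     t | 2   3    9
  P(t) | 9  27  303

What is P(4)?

53

Using the Lagrange interpolation formula with nodes 2, 3, 9:
  L_0(t) = (t - 3)(t - 9) / 7
  L_1(t) = (t - 2)(t - 9) / -6
  L_2(t) = (t - 2)(t - 3) / 42
Then P(t) = 9·L_0(t) + 27·L_1(t) + 303·L_2(t).
Expanding and collecting terms gives P(t) = 4t^2 - 2t - 3.
Evaluating at t = 4: P(4) = 53.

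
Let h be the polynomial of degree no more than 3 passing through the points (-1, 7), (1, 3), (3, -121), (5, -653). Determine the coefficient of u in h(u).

4

Write h(u) = au^3 + bu^2 + cu + d. Substituting each data point gives a linear system:
  -a + b - c + d = 7
  a + b + c + d = 3
  27a + 9b + 3c + d = -121
  125a + 25b + 5c + d = -653
Solving the system yields a = -6, b = 3, c = 4, d = 2.
So h(u) = -6u^3 + 3u^2 + 4u + 2.
The coefficient of u is 4.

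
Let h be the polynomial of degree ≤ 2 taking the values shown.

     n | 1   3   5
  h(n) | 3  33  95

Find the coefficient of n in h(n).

Write h(n) = an^2 + bn + c. Substituting each data point gives a linear system:
  a + b + c = 3
  9a + 3b + c = 33
  25a + 5b + c = 95
Solving the system yields a = 4, b = -1, c = 0.
So h(n) = 4n^2 - n.
The coefficient of n is -1.

-1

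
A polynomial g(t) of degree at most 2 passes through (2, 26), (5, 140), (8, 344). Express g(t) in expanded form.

Write g(t) = at^2 + bt + c. Substituting each data point gives a linear system:
  4a + 2b + c = 26
  25a + 5b + c = 140
  64a + 8b + c = 344
Solving the system yields a = 5, b = 3, c = 0.
So g(t) = 5t^2 + 3t.
Check: g(2) = 26. ✓

g(t) = 5t^2 + 3t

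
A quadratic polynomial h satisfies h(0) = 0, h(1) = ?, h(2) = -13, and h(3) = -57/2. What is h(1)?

The 3 known points determine the degree-2 polynomial uniquely.
Write h(s) = as^2 + bs + c. Substituting each data point gives a linear system:
  c = 0
  4a + 2b + c = -13
  9a + 3b + c = -57/2
Solving the system yields a = -3, b = -1/2, c = 0.
So h(s) = -3s² - (1/2)s.
Then h(1) = -7/2.

-7/2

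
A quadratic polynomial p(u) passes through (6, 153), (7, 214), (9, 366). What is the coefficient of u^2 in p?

5

Write p(u) = au^2 + bu + c. Substituting each data point gives a linear system:
  36a + 6b + c = 153
  49a + 7b + c = 214
  81a + 9b + c = 366
Solving the system yields a = 5, b = -4, c = -3.
So p(u) = 5u^2 - 4u - 3.
The leading coefficient is 5.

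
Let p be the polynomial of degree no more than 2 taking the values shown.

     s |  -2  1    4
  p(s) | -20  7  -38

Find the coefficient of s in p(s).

Write p(s) = as^2 + bs + c. Substituting each data point gives a linear system:
  4a - 2b + c = -20
  a + b + c = 7
  16a + 4b + c = -38
Solving the system yields a = -4, b = 5, c = 6.
So p(s) = -4s² + 5s + 6.
The coefficient of s is 5.

5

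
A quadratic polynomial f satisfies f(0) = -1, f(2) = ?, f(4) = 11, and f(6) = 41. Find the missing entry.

-3

On equispaced nodes a degree-2 polynomial has vanishing third forward difference, so
  - f(0) + 3·f(2) - 3·f(4) + f(6) = 0.
Substituting the known values and solving for f(2):
  3·f(2) = -9
  f(2) = -3.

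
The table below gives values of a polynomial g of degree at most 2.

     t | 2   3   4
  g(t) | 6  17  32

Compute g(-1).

-3

Write g(t) = at^2 + bt + c. Substituting each data point gives a linear system:
  4a + 2b + c = 6
  9a + 3b + c = 17
  16a + 4b + c = 32
Solving the system yields a = 2, b = 1, c = -4.
So g(t) = 2t^2 + t - 4.
Then g(-1) = -3.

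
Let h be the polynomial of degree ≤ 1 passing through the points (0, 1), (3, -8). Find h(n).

Write h(n) = an + b. Substituting each data point gives a linear system:
  b = 1
  3a + b = -8
Solving the system yields a = -3, b = 1.
So h(n) = -3n + 1.
Check: h(3) = -8. ✓

h(n) = -3n + 1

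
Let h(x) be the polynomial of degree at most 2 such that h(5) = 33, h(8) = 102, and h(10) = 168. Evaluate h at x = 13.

Write h(x) = ax^2 + bx + c. Substituting each data point gives a linear system:
  25a + 5b + c = 33
  64a + 8b + c = 102
  100a + 10b + c = 168
Solving the system yields a = 2, b = -3, c = -2.
So h(x) = 2x^2 - 3x - 2.
Then h(13) = 297.

297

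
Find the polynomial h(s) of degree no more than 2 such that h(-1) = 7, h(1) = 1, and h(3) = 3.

h(s) = s^2 - 3s + 3

Using the Lagrange interpolation formula with nodes -1, 1, 3:
  L_0(s) = (s - 1)(s - 3) / 8
  L_1(s) = (s + 1)(s - 3) / -4
  L_2(s) = (s + 1)(s - 1) / 8
Then h(s) = 7·L_0(s) + 1·L_1(s) + 3·L_2(s).
Expanding and collecting terms gives h(s) = s^2 - 3s + 3.
Check: h(3) = 3. ✓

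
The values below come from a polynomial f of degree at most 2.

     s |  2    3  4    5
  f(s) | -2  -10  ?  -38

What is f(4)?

The 3 known points determine the degree-2 polynomial uniquely.
Write f(s) = as^2 + bs + c. Substituting each data point gives a linear system:
  4a + 2b + c = -2
  9a + 3b + c = -10
  25a + 5b + c = -38
Solving the system yields a = -2, b = 2, c = 2.
So f(s) = -2s² + 2s + 2.
Then f(4) = -22.

-22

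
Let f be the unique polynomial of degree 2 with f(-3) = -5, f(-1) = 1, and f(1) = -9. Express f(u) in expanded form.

f(u) = -2u^2 - 5u - 2

Write f(u) = au^2 + bu + c. Substituting each data point gives a linear system:
  9a - 3b + c = -5
  a - b + c = 1
  a + b + c = -9
Solving the system yields a = -2, b = -5, c = -2.
So f(u) = -2u^2 - 5u - 2.
Check: f(-1) = 1. ✓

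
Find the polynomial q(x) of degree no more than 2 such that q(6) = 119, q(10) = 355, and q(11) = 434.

Using the Lagrange interpolation formula with nodes 6, 10, 11:
  L_0(x) = (x - 10)(x - 11) / 20
  L_1(x) = (x - 6)(x - 11) / -4
  L_2(x) = (x - 6)(x - 10) / 5
Then q(x) = 119·L_0(x) + 355·L_1(x) + 434·L_2(x).
Expanding and collecting terms gives q(x) = 4x² - 5x + 5.
Check: q(6) = 119. ✓

q(x) = 4x^2 - 5x + 5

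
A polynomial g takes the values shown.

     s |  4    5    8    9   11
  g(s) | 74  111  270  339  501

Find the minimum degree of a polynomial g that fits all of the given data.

2

Divided differences on the nodes 4, 5, 8, 9, 11:
  order 0: 74  111  270  339  501
  order 1: 37  53  69  81
  order 2: 4  4  4
  order 3: 0  0
  order 4: 0
The order-2 divided differences are all 4 (nonzero) and every higher order vanishes, so the data lies on a polynomial of degree exactly 2.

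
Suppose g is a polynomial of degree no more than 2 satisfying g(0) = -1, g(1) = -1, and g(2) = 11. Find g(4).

71

Forward differences of the values at x = 0, 1, 2:
  g  : -1  -1  11
  Δ  : 0  12
  Δ^2: 12
The second differences are constant, confirming degree 2.
Interpolating (Newton forward form) and evaluating at x = 4 gives g(4) = 71.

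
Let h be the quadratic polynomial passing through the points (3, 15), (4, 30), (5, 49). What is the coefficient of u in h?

1

Write h(u) = au^2 + bu + c. Substituting each data point gives a linear system:
  9a + 3b + c = 15
  16a + 4b + c = 30
  25a + 5b + c = 49
Solving the system yields a = 2, b = 1, c = -6.
So h(u) = 2u^2 + u - 6.
The coefficient of u is 1.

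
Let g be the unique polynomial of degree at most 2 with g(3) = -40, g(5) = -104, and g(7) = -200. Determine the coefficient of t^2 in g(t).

-4

Write g(t) = at^2 + bt + c. Substituting each data point gives a linear system:
  9a + 3b + c = -40
  25a + 5b + c = -104
  49a + 7b + c = -200
Solving the system yields a = -4, b = 0, c = -4.
So g(t) = -4t^2 - 4.
The leading coefficient is -4.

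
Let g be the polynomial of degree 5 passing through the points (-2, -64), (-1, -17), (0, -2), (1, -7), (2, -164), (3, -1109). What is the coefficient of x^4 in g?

-6

Write g(x) = ax^5 + bx^4 + cx^3 + dx^2 + ex + k. Substituting each data point gives a linear system:
  -32a + 16b - 8c + 4d - 2e + k = -64
  -a + b - c + d - e + k = -17
  k = -2
  a + b + c + d + e + k = -7
  32a + 16b + 8c + 4d + 2e + k = -164
  243a + 81b + 27c + 9d + 3e + k = -1109
Solving the system yields a = -3, b = -6, c = 5, d = -4, e = 3, k = -2.
So g(x) = -3x^5 - 6x^4 + 5x^3 - 4x^2 + 3x - 2.
The coefficient of x^4 is -6.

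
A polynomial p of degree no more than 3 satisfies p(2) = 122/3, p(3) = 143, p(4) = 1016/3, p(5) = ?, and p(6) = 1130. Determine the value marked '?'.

The 4 known points determine the degree-3 polynomial uniquely.
Write p(s) = as^3 + bs^2 + cs + d. Substituting each data point gives a linear system:
  8a + 4b + 2c + d = 122/3
  27a + 9b + 3c + d = 143
  64a + 16b + 4c + d = 1016/3
  216a + 36b + 6c + d = 1130
Solving the system yields a = 5, b = 5/3, c = -1, d = -4.
So p(s) = 5s³ + (5/3)s² - s - 4.
Then p(5) = 1973/3.

1973/3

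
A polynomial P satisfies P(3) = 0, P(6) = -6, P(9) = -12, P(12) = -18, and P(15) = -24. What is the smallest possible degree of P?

Forward differences of the values at s = 3, 6, 9, 12, 15:
  P  : 0  -6  -12  -18  -24
  Δ  : -6  -6  -6  -6
  Δ^2: 0  0  0
  Δ^3: 0  0
  Δ^4: 0
The first differences are constant (-6) and nonzero, while all higher differences vanish, so the minimal degree is 1.

1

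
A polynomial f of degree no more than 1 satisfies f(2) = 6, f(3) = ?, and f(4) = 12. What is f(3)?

The 2 known points determine the degree-1 polynomial uniquely.
Write f(x) = ax + b. Substituting each data point gives a linear system:
  2a + b = 6
  4a + b = 12
Solving the system yields a = 3, b = 0.
So f(x) = 3x.
Then f(3) = 9.

9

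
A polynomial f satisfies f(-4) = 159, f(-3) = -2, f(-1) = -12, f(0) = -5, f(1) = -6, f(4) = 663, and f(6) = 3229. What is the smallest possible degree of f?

Divided differences on the nodes -4, -3, -1, 0, 1, 4, 6:
  order 0: 159  -2  -12  -5  -6  663  3229
  order 1: -161  -5  7  -1  223  1283
  order 2: 52  4  -4  56  212
  order 3: -12  -2  12  26
  order 4: 2  2  2
  order 5: 0  0
  order 6: 0
The order-4 divided differences are all 2 (nonzero) and every higher order vanishes, so the data lies on a polynomial of degree exactly 4.

4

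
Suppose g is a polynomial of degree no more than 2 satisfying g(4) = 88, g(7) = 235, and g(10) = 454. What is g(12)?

Forward differences of the values at x = 4, 7, 10:
  g  : 88  235  454
  Δ  : 147  219
  Δ^2: 72
The second differences are constant, confirming degree 2.
Interpolating (Newton forward form) and evaluating at x = 12 gives g(12) = 640.

640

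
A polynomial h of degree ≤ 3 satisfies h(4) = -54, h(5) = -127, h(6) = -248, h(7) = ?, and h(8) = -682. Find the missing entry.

-429

On equispaced nodes a degree-3 polynomial has vanishing fourth forward difference, so
  h(4) - 4·h(5) + 6·h(6) - 4·h(7) + h(8) = 0.
Substituting the known values and solving for h(7):
  -4·h(7) = 1716
  h(7) = -429.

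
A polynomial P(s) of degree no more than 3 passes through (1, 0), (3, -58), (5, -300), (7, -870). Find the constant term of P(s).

Write P(s) = as^3 + bs^2 + cs + d. Substituting each data point gives a linear system:
  a + b + c + d = 0
  27a + 9b + 3c + d = -58
  125a + 25b + 5c + d = -300
  343a + 49b + 7c + d = -870
Solving the system yields a = -3, b = 4, c = -6, d = 5.
So P(s) = -3s^3 + 4s^2 - 6s + 5.
The constant term is 5.

5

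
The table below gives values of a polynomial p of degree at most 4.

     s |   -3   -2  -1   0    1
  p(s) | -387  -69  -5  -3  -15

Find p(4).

-1815

Forward differences of the values at s = -3, -2, -1, 0, 1:
  p  : -387  -69  -5  -3  -15
  Δ  : 318  64  2  -12
  Δ^2: -254  -62  -14
  Δ^3: 192  48
  Δ^4: -144
The fourth differences are constant, confirming degree 4.
Interpolating (Newton forward form) and evaluating at s = 4 gives p(4) = -1815.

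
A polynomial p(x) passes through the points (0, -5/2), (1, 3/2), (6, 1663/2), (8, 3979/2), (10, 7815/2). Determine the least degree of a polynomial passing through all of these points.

Divided differences on the nodes 0, 1, 6, 8, 10:
  order 0: -5/2  3/2  1663/2  3979/2  7815/2
  order 1: 4  166  579  959
  order 2: 27  59  95
  order 3: 4  4
  order 4: 0
The order-3 divided differences are all 4 (nonzero) and every higher order vanishes, so the data lies on a polynomial of degree exactly 3.

3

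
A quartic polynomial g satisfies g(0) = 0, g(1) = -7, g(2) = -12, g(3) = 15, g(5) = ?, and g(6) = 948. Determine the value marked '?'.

405

The 5 known points determine the degree-4 polynomial uniquely.
Write g(n) = an^4 + bn^3 + cn^2 + dn + e. Substituting each data point gives a linear system:
  e = 0
  a + b + c + d + e = -7
  16a + 8b + 4c + 2d + e = -12
  81a + 27b + 9c + 3d + e = 15
  1296a + 216b + 36c + 6d + e = 948
Solving the system yields a = 1, b = -1, c = -3, d = -4, e = 0.
So g(n) = n^4 - n^3 - 3n^2 - 4n.
Then g(5) = 405.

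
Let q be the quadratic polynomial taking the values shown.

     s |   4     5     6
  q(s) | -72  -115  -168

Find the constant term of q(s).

0

Write q(s) = as^2 + bs + c. Substituting each data point gives a linear system:
  16a + 4b + c = -72
  25a + 5b + c = -115
  36a + 6b + c = -168
Solving the system yields a = -5, b = 2, c = 0.
So q(s) = -5s^2 + 2s.
The constant term is 0.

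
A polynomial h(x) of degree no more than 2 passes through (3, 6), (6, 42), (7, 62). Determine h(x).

Using the Lagrange interpolation formula with nodes 3, 6, 7:
  L_0(x) = (x - 6)(x - 7) / 12
  L_1(x) = (x - 3)(x - 7) / -3
  L_2(x) = (x - 3)(x - 6) / 4
Then h(x) = 6·L_0(x) + 42·L_1(x) + 62·L_2(x).
Expanding and collecting terms gives h(x) = 2x² - 6x + 6.
Check: h(6) = 42. ✓

h(x) = 2x^2 - 6x + 6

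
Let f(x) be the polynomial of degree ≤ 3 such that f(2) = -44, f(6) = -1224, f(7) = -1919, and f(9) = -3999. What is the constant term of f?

Write f(x) = ax^3 + bx^2 + cx + d. Substituting each data point gives a linear system:
  8a + 4b + 2c + d = -44
  216a + 36b + 6c + d = -1224
  343a + 49b + 7c + d = -1919
  729a + 81b + 9c + d = -3999
Solving the system yields a = -5, b = -5, c = 5, d = 6.
So f(x) = -5x^3 - 5x^2 + 5x + 6.
The constant term is 6.

6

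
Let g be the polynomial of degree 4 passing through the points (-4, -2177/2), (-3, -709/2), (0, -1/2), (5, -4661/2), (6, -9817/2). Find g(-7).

-19853/2

Write g(s) = as^4 + bs^3 + cs^2 + ds + e. Substituting each data point gives a linear system:
  256a - 64b + 16c - 4d + e = -2177/2
  81a - 27b + 9c - 3d + e = -709/2
  e = -1/2
  625a + 125b + 25c + 5d + e = -4661/2
  1296a + 216b + 36c + 6d + e = -9817/2
Solving the system yields a = -4, b = 1, c = 1, d = 4, e = -1/2.
So g(s) = -4s^4 + s^3 + s^2 + 4s - 1/2.
Then g(-7) = -19853/2.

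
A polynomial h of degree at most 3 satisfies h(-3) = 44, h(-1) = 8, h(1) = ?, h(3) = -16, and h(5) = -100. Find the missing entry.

The 4 known points determine the degree-3 polynomial uniquely.
Write h(s) = as^3 + bs^2 + cs + d. Substituting each data point gives a linear system:
  -27a + 9b - 3c + d = 44
  -a + b - c + d = 8
  27a + 9b + 3c + d = -16
  125a + 25b + 5c + d = -100
Solving the system yields a = -1, b = 1, c = -1, d = 5.
So h(s) = -s^3 + s^2 - s + 5.
Then h(1) = 4.

4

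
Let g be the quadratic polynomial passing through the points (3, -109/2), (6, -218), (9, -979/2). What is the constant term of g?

Write g(s) = as^2 + bs + c. Substituting each data point gives a linear system:
  9a + 3b + c = -109/2
  36a + 6b + c = -218
  81a + 9b + c = -979/2
Solving the system yields a = -6, b = -1/2, c = 1.
So g(s) = -6s^2 - (1/2)s + 1.
The constant term is 1.

1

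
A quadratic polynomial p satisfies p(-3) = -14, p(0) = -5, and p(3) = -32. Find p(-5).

Write p(u) = au^2 + bu + c. Substituting each data point gives a linear system:
  9a - 3b + c = -14
  c = -5
  9a + 3b + c = -32
Solving the system yields a = -2, b = -3, c = -5.
So p(u) = -2u^2 - 3u - 5.
Then p(-5) = -40.

-40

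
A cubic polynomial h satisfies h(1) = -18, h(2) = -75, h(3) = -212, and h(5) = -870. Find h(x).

h(x) = -6x^3 - 4x^2 - 3x - 5

Write h(x) = ax^3 + bx^2 + cx + d. Substituting each data point gives a linear system:
  a + b + c + d = -18
  8a + 4b + 2c + d = -75
  27a + 9b + 3c + d = -212
  125a + 25b + 5c + d = -870
Solving the system yields a = -6, b = -4, c = -3, d = -5.
So h(x) = -6x^3 - 4x^2 - 3x - 5.
Check: h(5) = -870. ✓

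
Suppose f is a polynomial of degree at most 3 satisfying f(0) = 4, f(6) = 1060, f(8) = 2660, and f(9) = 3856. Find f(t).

Write f(t) = at^3 + bt^2 + ct + d. Substituting each data point gives a linear system:
  d = 4
  216a + 36b + 6c + d = 1060
  512a + 64b + 8c + d = 2660
  729a + 81b + 9c + d = 3856
Solving the system yields a = 6, b = -6, c = -4, d = 4.
So f(t) = 6t^3 - 6t^2 - 4t + 4.
Check: f(8) = 2660. ✓

f(t) = 6t^3 - 6t^2 - 4t + 4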